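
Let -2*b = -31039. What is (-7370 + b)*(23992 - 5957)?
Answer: 293952465/2 ≈ 1.4698e+8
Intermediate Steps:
b = 31039/2 (b = -1/2*(-31039) = 31039/2 ≈ 15520.)
(-7370 + b)*(23992 - 5957) = (-7370 + 31039/2)*(23992 - 5957) = (16299/2)*18035 = 293952465/2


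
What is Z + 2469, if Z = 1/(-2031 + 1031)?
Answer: 2468999/1000 ≈ 2469.0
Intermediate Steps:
Z = -1/1000 (Z = 1/(-1000) = -1/1000 ≈ -0.0010000)
Z + 2469 = -1/1000 + 2469 = 2468999/1000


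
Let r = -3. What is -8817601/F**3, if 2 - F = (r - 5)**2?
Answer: 8817601/238328 ≈ 36.998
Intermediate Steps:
F = -62 (F = 2 - (-3 - 5)**2 = 2 - 1*(-8)**2 = 2 - 1*64 = 2 - 64 = -62)
-8817601/F**3 = -8817601/((-62)**3) = -8817601/(-238328) = -8817601*(-1/238328) = 8817601/238328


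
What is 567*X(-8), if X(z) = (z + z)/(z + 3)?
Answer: 9072/5 ≈ 1814.4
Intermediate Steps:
X(z) = 2*z/(3 + z) (X(z) = (2*z)/(3 + z) = 2*z/(3 + z))
567*X(-8) = 567*(2*(-8)/(3 - 8)) = 567*(2*(-8)/(-5)) = 567*(2*(-8)*(-⅕)) = 567*(16/5) = 9072/5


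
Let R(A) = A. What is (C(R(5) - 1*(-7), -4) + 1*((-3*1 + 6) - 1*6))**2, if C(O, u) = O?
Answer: 81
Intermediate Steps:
(C(R(5) - 1*(-7), -4) + 1*((-3*1 + 6) - 1*6))**2 = ((5 - 1*(-7)) + 1*((-3*1 + 6) - 1*6))**2 = ((5 + 7) + 1*((-3 + 6) - 6))**2 = (12 + 1*(3 - 6))**2 = (12 + 1*(-3))**2 = (12 - 3)**2 = 9**2 = 81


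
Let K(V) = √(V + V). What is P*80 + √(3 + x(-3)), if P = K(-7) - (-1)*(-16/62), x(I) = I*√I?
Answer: -640/31 + √(3 - 3*I*√3) + 80*I*√14 ≈ -18.524 + 298.11*I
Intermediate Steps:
x(I) = I^(3/2)
K(V) = √2*√V (K(V) = √(2*V) = √2*√V)
P = -8/31 + I*√14 (P = √2*√(-7) - (-1)*(-16/62) = √2*(I*√7) - (-1)*(-16*1/62) = I*√14 - (-1)*(-8)/31 = I*√14 - 1*8/31 = I*√14 - 8/31 = -8/31 + I*√14 ≈ -0.25806 + 3.7417*I)
P*80 + √(3 + x(-3)) = (-8/31 + I*√14)*80 + √(3 + (-3)^(3/2)) = (-640/31 + 80*I*√14) + √(3 - 3*I*√3) = -640/31 + √(3 - 3*I*√3) + 80*I*√14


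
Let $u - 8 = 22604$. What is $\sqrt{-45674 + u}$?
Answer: $i \sqrt{23062} \approx 151.86 i$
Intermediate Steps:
$u = 22612$ ($u = 8 + 22604 = 22612$)
$\sqrt{-45674 + u} = \sqrt{-45674 + 22612} = \sqrt{-23062} = i \sqrt{23062}$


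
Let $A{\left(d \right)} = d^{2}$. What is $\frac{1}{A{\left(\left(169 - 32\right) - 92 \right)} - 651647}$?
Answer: $- \frac{1}{649622} \approx -1.5394 \cdot 10^{-6}$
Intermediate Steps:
$\frac{1}{A{\left(\left(169 - 32\right) - 92 \right)} - 651647} = \frac{1}{\left(\left(169 - 32\right) - 92\right)^{2} - 651647} = \frac{1}{\left(137 - 92\right)^{2} - 651647} = \frac{1}{45^{2} - 651647} = \frac{1}{2025 - 651647} = \frac{1}{-649622} = - \frac{1}{649622}$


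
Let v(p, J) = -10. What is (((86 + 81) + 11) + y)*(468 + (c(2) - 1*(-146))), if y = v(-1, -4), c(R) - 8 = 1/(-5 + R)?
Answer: 104440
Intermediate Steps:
c(R) = 8 + 1/(-5 + R)
y = -10
(((86 + 81) + 11) + y)*(468 + (c(2) - 1*(-146))) = (((86 + 81) + 11) - 10)*(468 + ((-39 + 8*2)/(-5 + 2) - 1*(-146))) = ((167 + 11) - 10)*(468 + ((-39 + 16)/(-3) + 146)) = (178 - 10)*(468 + (-1/3*(-23) + 146)) = 168*(468 + (23/3 + 146)) = 168*(468 + 461/3) = 168*(1865/3) = 104440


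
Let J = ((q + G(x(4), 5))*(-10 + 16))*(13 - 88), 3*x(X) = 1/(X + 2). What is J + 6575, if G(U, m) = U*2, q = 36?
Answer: -9675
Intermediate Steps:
x(X) = 1/(3*(2 + X)) (x(X) = 1/(3*(X + 2)) = 1/(3*(2 + X)))
G(U, m) = 2*U
J = -16250 (J = ((36 + 2*(1/(3*(2 + 4))))*(-10 + 16))*(13 - 88) = ((36 + 2*((⅓)/6))*6)*(-75) = ((36 + 2*((⅓)*(⅙)))*6)*(-75) = ((36 + 2*(1/18))*6)*(-75) = ((36 + ⅑)*6)*(-75) = ((325/9)*6)*(-75) = (650/3)*(-75) = -16250)
J + 6575 = -16250 + 6575 = -9675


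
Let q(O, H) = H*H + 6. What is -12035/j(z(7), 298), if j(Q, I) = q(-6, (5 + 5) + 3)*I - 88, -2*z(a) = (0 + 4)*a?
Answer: -12035/52062 ≈ -0.23117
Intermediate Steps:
z(a) = -2*a (z(a) = -(0 + 4)*a/2 = -2*a)
q(O, H) = 6 + H² (q(O, H) = H² + 6 = 6 + H²)
j(Q, I) = -88 + 175*I (j(Q, I) = (6 + ((5 + 5) + 3)²)*I - 88 = (6 + (10 + 3)²)*I - 88 = (6 + 13²)*I - 88 = (6 + 169)*I - 88 = 175*I - 88 = -88 + 175*I)
-12035/j(z(7), 298) = -12035/(-88 + 175*298) = -12035/(-88 + 52150) = -12035/52062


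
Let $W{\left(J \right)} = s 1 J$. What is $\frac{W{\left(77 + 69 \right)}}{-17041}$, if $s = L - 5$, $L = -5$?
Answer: $\frac{1460}{17041} \approx 0.085676$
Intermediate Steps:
$s = -10$ ($s = -5 - 5 = -10$)
$W{\left(J \right)} = - 10 J$ ($W{\left(J \right)} = - 10 \cdot 1 J = - 10 J$)
$\frac{W{\left(77 + 69 \right)}}{-17041} = \frac{\left(-10\right) \left(77 + 69\right)}{-17041} = \left(-10\right) 146 \left(- \frac{1}{17041}\right) = \left(-1460\right) \left(- \frac{1}{17041}\right) = \frac{1460}{17041}$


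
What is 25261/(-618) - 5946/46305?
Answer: -130376137/3179610 ≈ -41.004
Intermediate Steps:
25261/(-618) - 5946/46305 = 25261*(-1/618) - 5946*1/46305 = -25261/618 - 1982/15435 = -130376137/3179610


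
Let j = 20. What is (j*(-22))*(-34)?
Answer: 14960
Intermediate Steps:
(j*(-22))*(-34) = (20*(-22))*(-34) = -440*(-34) = 14960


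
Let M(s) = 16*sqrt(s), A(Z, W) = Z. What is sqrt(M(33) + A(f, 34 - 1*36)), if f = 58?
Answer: sqrt(58 + 16*sqrt(33)) ≈ 12.244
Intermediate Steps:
sqrt(M(33) + A(f, 34 - 1*36)) = sqrt(16*sqrt(33) + 58) = sqrt(58 + 16*sqrt(33))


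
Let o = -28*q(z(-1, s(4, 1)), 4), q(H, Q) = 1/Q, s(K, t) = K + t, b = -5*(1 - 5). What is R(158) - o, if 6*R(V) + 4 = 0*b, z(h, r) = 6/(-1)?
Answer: 19/3 ≈ 6.3333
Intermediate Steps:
b = 20 (b = -5*(-4) = 20)
z(h, r) = -6 (z(h, r) = 6*(-1) = -6)
o = -7 (o = -28/4 = -28*1/4 = -7)
R(V) = -2/3 (R(V) = -2/3 + (0*20)/6 = -2/3 + (1/6)*0 = -2/3 + 0 = -2/3)
R(158) - o = -2/3 - 1*(-7) = -2/3 + 7 = 19/3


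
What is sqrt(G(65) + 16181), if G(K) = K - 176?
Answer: sqrt(16070) ≈ 126.77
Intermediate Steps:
G(K) = -176 + K
sqrt(G(65) + 16181) = sqrt((-176 + 65) + 16181) = sqrt(-111 + 16181) = sqrt(16070)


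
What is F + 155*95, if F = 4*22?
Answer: 14813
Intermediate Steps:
F = 88
F + 155*95 = 88 + 155*95 = 88 + 14725 = 14813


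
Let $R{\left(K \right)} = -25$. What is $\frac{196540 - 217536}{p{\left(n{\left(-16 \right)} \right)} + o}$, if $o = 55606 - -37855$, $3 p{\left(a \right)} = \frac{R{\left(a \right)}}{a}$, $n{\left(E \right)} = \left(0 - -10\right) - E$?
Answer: $- \frac{56472}{251377} \approx -0.22465$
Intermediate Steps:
$n{\left(E \right)} = 10 - E$ ($n{\left(E \right)} = \left(0 + 10\right) - E = 10 - E$)
$p{\left(a \right)} = - \frac{25}{3 a}$ ($p{\left(a \right)} = \frac{\left(-25\right) \frac{1}{a}}{3} = - \frac{25}{3 a}$)
$o = 93461$ ($o = 55606 + 37855 = 93461$)
$\frac{196540 - 217536}{p{\left(n{\left(-16 \right)} \right)} + o} = \frac{196540 - 217536}{- \frac{25}{3 \left(10 - -16\right)} + 93461} = - \frac{20996}{- \frac{25}{3 \left(10 + 16\right)} + 93461} = - \frac{20996}{- \frac{25}{3 \cdot 26} + 93461} = - \frac{20996}{\left(- \frac{25}{3}\right) \frac{1}{26} + 93461} = - \frac{20996}{- \frac{25}{78} + 93461} = - \frac{20996}{\frac{7289933}{78}} = \left(-20996\right) \frac{78}{7289933} = - \frac{56472}{251377}$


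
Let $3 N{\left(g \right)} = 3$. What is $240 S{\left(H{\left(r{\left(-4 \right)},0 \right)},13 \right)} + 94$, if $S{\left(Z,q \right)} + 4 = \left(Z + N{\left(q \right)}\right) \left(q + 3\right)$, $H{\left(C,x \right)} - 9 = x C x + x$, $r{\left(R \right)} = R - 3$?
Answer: $37534$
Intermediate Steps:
$r{\left(R \right)} = -3 + R$
$N{\left(g \right)} = 1$ ($N{\left(g \right)} = \frac{1}{3} \cdot 3 = 1$)
$H{\left(C,x \right)} = 9 + x + C x^{2}$ ($H{\left(C,x \right)} = 9 + \left(x C x + x\right) = 9 + \left(C x x + x\right) = 9 + \left(C x^{2} + x\right) = 9 + \left(x + C x^{2}\right) = 9 + x + C x^{2}$)
$S{\left(Z,q \right)} = -4 + \left(1 + Z\right) \left(3 + q\right)$ ($S{\left(Z,q \right)} = -4 + \left(Z + 1\right) \left(q + 3\right) = -4 + \left(1 + Z\right) \left(3 + q\right)$)
$240 S{\left(H{\left(r{\left(-4 \right)},0 \right)},13 \right)} + 94 = 240 \left(-1 + 13 + 3 \left(9 + 0 + \left(-3 - 4\right) 0^{2}\right) + \left(9 + 0 + \left(-3 - 4\right) 0^{2}\right) 13\right) + 94 = 240 \left(-1 + 13 + 3 \left(9 + 0 - 0\right) + \left(9 + 0 - 0\right) 13\right) + 94 = 240 \left(-1 + 13 + 3 \left(9 + 0 + 0\right) + \left(9 + 0 + 0\right) 13\right) + 94 = 240 \left(-1 + 13 + 3 \cdot 9 + 9 \cdot 13\right) + 94 = 240 \left(-1 + 13 + 27 + 117\right) + 94 = 240 \cdot 156 + 94 = 37440 + 94 = 37534$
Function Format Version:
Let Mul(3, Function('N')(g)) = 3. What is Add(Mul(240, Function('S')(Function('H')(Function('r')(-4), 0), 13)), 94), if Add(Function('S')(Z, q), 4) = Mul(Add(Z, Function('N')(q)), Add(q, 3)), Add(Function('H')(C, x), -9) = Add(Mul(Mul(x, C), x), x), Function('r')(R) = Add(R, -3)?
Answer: 37534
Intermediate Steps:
Function('r')(R) = Add(-3, R)
Function('N')(g) = 1 (Function('N')(g) = Mul(Rational(1, 3), 3) = 1)
Function('H')(C, x) = Add(9, x, Mul(C, Pow(x, 2))) (Function('H')(C, x) = Add(9, Add(Mul(Mul(x, C), x), x)) = Add(9, Add(Mul(Mul(C, x), x), x)) = Add(9, Add(Mul(C, Pow(x, 2)), x)) = Add(9, Add(x, Mul(C, Pow(x, 2)))) = Add(9, x, Mul(C, Pow(x, 2))))
Function('S')(Z, q) = Add(-4, Mul(Add(1, Z), Add(3, q))) (Function('S')(Z, q) = Add(-4, Mul(Add(Z, 1), Add(q, 3))) = Add(-4, Mul(Add(1, Z), Add(3, q))))
Add(Mul(240, Function('S')(Function('H')(Function('r')(-4), 0), 13)), 94) = Add(Mul(240, Add(-1, 13, Mul(3, Add(9, 0, Mul(Add(-3, -4), Pow(0, 2)))), Mul(Add(9, 0, Mul(Add(-3, -4), Pow(0, 2))), 13))), 94) = Add(Mul(240, Add(-1, 13, Mul(3, Add(9, 0, Mul(-7, 0))), Mul(Add(9, 0, Mul(-7, 0)), 13))), 94) = Add(Mul(240, Add(-1, 13, Mul(3, Add(9, 0, 0)), Mul(Add(9, 0, 0), 13))), 94) = Add(Mul(240, Add(-1, 13, Mul(3, 9), Mul(9, 13))), 94) = Add(Mul(240, Add(-1, 13, 27, 117)), 94) = Add(Mul(240, 156), 94) = Add(37440, 94) = 37534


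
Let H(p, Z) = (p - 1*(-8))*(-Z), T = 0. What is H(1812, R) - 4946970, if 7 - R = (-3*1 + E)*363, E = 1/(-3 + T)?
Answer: -7161910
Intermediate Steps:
E = -⅓ (E = 1/(-3 + 0) = 1/(-3) = -⅓ ≈ -0.33333)
R = 1217 (R = 7 - (-3*1 - ⅓)*363 = 7 - (-3 - ⅓)*363 = 7 - (-10)*363/3 = 7 - 1*(-1210) = 7 + 1210 = 1217)
H(p, Z) = -Z*(8 + p) (H(p, Z) = (p + 8)*(-Z) = (8 + p)*(-Z) = -Z*(8 + p))
H(1812, R) - 4946970 = -1*1217*(8 + 1812) - 4946970 = -1*1217*1820 - 4946970 = -2214940 - 4946970 = -7161910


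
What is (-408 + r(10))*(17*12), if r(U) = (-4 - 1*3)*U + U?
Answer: -95472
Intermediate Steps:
r(U) = -6*U (r(U) = (-4 - 3)*U + U = -7*U + U = -6*U)
(-408 + r(10))*(17*12) = (-408 - 6*10)*(17*12) = (-408 - 60)*204 = -468*204 = -95472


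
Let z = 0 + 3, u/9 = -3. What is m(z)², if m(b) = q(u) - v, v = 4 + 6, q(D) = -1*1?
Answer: 121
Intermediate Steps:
u = -27 (u = 9*(-3) = -27)
q(D) = -1
z = 3
v = 10
m(b) = -11 (m(b) = -1 - 1*10 = -1 - 10 = -11)
m(z)² = (-11)² = 121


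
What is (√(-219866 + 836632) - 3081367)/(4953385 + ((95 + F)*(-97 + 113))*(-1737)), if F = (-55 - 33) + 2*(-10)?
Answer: -58139/100277 + √616766/5314681 ≈ -0.57964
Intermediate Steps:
F = -108 (F = -88 - 20 = -108)
(√(-219866 + 836632) - 3081367)/(4953385 + ((95 + F)*(-97 + 113))*(-1737)) = (√(-219866 + 836632) - 3081367)/(4953385 + ((95 - 108)*(-97 + 113))*(-1737)) = (√616766 - 3081367)/(4953385 - 13*16*(-1737)) = (-3081367 + √616766)/(4953385 - 208*(-1737)) = (-3081367 + √616766)/(4953385 + 361296) = (-3081367 + √616766)/5314681 = (-3081367 + √616766)*(1/5314681) = -58139/100277 + √616766/5314681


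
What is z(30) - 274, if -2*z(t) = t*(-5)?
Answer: -199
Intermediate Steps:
z(t) = 5*t/2 (z(t) = -t*(-5)/2 = -(-5)*t/2 = 5*t/2)
z(30) - 274 = (5/2)*30 - 274 = 75 - 274 = -199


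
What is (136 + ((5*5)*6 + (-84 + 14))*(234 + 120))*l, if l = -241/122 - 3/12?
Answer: -3862902/61 ≈ -63326.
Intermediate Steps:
l = -543/244 (l = -241*1/122 - 3*1/12 = -241/122 - 1/4 = -543/244 ≈ -2.2254)
(136 + ((5*5)*6 + (-84 + 14))*(234 + 120))*l = (136 + ((5*5)*6 + (-84 + 14))*(234 + 120))*(-543/244) = (136 + (25*6 - 70)*354)*(-543/244) = (136 + (150 - 70)*354)*(-543/244) = (136 + 80*354)*(-543/244) = (136 + 28320)*(-543/244) = 28456*(-543/244) = -3862902/61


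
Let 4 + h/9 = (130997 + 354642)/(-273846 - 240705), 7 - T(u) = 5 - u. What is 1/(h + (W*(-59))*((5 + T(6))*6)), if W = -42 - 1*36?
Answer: 171517/61559424723 ≈ 2.7862e-6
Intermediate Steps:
T(u) = 2 + u (T(u) = 7 - (5 - u) = 7 + (-5 + u) = 2 + u)
W = -78 (W = -42 - 36 = -78)
h = -7631529/171517 (h = -36 + 9*((130997 + 354642)/(-273846 - 240705)) = -36 + 9*(485639/(-514551)) = -36 + 9*(485639*(-1/514551)) = -36 + 9*(-485639/514551) = -36 - 1456917/171517 = -7631529/171517 ≈ -44.494)
1/(h + (W*(-59))*((5 + T(6))*6)) = 1/(-7631529/171517 + (-78*(-59))*((5 + (2 + 6))*6)) = 1/(-7631529/171517 + 4602*((5 + 8)*6)) = 1/(-7631529/171517 + 4602*(13*6)) = 1/(-7631529/171517 + 4602*78) = 1/(-7631529/171517 + 358956) = 1/(61559424723/171517) = 171517/61559424723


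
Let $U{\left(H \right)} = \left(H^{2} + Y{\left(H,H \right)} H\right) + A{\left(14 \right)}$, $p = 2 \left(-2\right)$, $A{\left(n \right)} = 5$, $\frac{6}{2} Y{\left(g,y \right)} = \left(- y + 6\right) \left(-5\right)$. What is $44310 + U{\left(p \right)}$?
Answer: $\frac{133193}{3} \approx 44398.0$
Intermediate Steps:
$Y{\left(g,y \right)} = -10 + \frac{5 y}{3}$ ($Y{\left(g,y \right)} = \frac{\left(- y + 6\right) \left(-5\right)}{3} = \frac{\left(6 - y\right) \left(-5\right)}{3} = \frac{-30 + 5 y}{3} = -10 + \frac{5 y}{3}$)
$p = -4$
$U{\left(H \right)} = 5 + H^{2} + H \left(-10 + \frac{5 H}{3}\right)$ ($U{\left(H \right)} = \left(H^{2} + \left(-10 + \frac{5 H}{3}\right) H\right) + 5 = \left(H^{2} + H \left(-10 + \frac{5 H}{3}\right)\right) + 5 = 5 + H^{2} + H \left(-10 + \frac{5 H}{3}\right)$)
$44310 + U{\left(p \right)} = 44310 + \left(5 - -40 + \frac{8 \left(-4\right)^{2}}{3}\right) = 44310 + \left(5 + 40 + \frac{8}{3} \cdot 16\right) = 44310 + \left(5 + 40 + \frac{128}{3}\right) = 44310 + \frac{263}{3} = \frac{133193}{3}$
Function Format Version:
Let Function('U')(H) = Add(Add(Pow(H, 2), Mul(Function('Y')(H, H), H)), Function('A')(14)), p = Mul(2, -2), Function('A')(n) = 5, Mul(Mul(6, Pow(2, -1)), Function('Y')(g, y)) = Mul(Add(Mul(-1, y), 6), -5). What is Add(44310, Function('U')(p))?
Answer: Rational(133193, 3) ≈ 44398.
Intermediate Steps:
Function('Y')(g, y) = Add(-10, Mul(Rational(5, 3), y)) (Function('Y')(g, y) = Mul(Rational(1, 3), Mul(Add(Mul(-1, y), 6), -5)) = Mul(Rational(1, 3), Mul(Add(6, Mul(-1, y)), -5)) = Mul(Rational(1, 3), Add(-30, Mul(5, y))) = Add(-10, Mul(Rational(5, 3), y)))
p = -4
Function('U')(H) = Add(5, Pow(H, 2), Mul(H, Add(-10, Mul(Rational(5, 3), H)))) (Function('U')(H) = Add(Add(Pow(H, 2), Mul(Add(-10, Mul(Rational(5, 3), H)), H)), 5) = Add(Add(Pow(H, 2), Mul(H, Add(-10, Mul(Rational(5, 3), H)))), 5) = Add(5, Pow(H, 2), Mul(H, Add(-10, Mul(Rational(5, 3), H)))))
Add(44310, Function('U')(p)) = Add(44310, Add(5, Mul(-10, -4), Mul(Rational(8, 3), Pow(-4, 2)))) = Add(44310, Add(5, 40, Mul(Rational(8, 3), 16))) = Add(44310, Add(5, 40, Rational(128, 3))) = Add(44310, Rational(263, 3)) = Rational(133193, 3)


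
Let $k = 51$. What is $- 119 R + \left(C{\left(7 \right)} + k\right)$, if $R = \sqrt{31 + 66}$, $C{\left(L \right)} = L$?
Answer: $58 - 119 \sqrt{97} \approx -1114.0$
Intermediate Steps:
$R = \sqrt{97} \approx 9.8489$
$- 119 R + \left(C{\left(7 \right)} + k\right) = - 119 \sqrt{97} + \left(7 + 51\right) = - 119 \sqrt{97} + 58 = 58 - 119 \sqrt{97}$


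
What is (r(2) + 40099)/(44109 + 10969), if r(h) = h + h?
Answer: 40103/55078 ≈ 0.72811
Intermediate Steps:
r(h) = 2*h
(r(2) + 40099)/(44109 + 10969) = (2*2 + 40099)/(44109 + 10969) = (4 + 40099)/55078 = 40103*(1/55078) = 40103/55078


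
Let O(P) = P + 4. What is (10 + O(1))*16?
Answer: 240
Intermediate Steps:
O(P) = 4 + P
(10 + O(1))*16 = (10 + (4 + 1))*16 = (10 + 5)*16 = 15*16 = 240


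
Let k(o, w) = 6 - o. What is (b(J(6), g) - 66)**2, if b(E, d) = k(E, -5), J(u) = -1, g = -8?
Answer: 3481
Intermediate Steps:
b(E, d) = 6 - E
(b(J(6), g) - 66)**2 = ((6 - 1*(-1)) - 66)**2 = ((6 + 1) - 66)**2 = (7 - 66)**2 = (-59)**2 = 3481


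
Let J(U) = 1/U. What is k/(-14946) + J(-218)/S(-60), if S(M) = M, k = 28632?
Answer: -62415269/32582280 ≈ -1.9156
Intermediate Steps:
k/(-14946) + J(-218)/S(-60) = 28632/(-14946) + 1/(-218*(-60)) = 28632*(-1/14946) - 1/218*(-1/60) = -4772/2491 + 1/13080 = -62415269/32582280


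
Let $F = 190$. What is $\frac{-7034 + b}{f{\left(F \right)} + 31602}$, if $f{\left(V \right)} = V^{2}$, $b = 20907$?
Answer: $\frac{13873}{67702} \approx 0.20491$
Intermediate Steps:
$\frac{-7034 + b}{f{\left(F \right)} + 31602} = \frac{-7034 + 20907}{190^{2} + 31602} = \frac{13873}{36100 + 31602} = \frac{13873}{67702}$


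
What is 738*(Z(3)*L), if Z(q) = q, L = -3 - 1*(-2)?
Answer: -2214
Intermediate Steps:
L = -1 (L = -3 + 2 = -1)
738*(Z(3)*L) = 738*(3*(-1)) = 738*(-3) = -2214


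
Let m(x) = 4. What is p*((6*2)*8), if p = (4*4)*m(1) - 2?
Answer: 5952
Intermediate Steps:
p = 62 (p = (4*4)*4 - 2 = 16*4 - 2 = 64 - 2 = 62)
p*((6*2)*8) = 62*((6*2)*8) = 62*(12*8) = 62*96 = 5952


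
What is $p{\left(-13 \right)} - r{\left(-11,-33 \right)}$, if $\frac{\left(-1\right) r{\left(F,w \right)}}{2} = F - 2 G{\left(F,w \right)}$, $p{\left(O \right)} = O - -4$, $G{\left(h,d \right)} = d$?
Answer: $101$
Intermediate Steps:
$p{\left(O \right)} = 4 + O$ ($p{\left(O \right)} = O + 4 = 4 + O$)
$r{\left(F,w \right)} = - 2 F + 4 w$ ($r{\left(F,w \right)} = - 2 \left(F - 2 w\right) = - 2 F + 4 w$)
$p{\left(-13 \right)} - r{\left(-11,-33 \right)} = \left(4 - 13\right) - \left(\left(-2\right) \left(-11\right) + 4 \left(-33\right)\right) = -9 - \left(22 - 132\right) = -9 - -110 = -9 + 110 = 101$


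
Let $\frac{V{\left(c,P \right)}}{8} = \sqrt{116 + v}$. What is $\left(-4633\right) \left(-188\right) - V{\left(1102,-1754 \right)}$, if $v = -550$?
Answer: $871004 - 8 i \sqrt{434} \approx 8.71 \cdot 10^{5} - 166.66 i$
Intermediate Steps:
$V{\left(c,P \right)} = 8 i \sqrt{434}$ ($V{\left(c,P \right)} = 8 \sqrt{116 - 550} = 8 \sqrt{-434} = 8 i \sqrt{434}$)
$\left(-4633\right) \left(-188\right) - V{\left(1102,-1754 \right)} = \left(-4633\right) \left(-188\right) - 8 i \sqrt{434} = 871004 - 8 i \sqrt{434}$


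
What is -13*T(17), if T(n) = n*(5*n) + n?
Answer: -19006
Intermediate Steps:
T(n) = n + 5*n**2 (T(n) = 5*n**2 + n = n + 5*n**2)
-13*T(17) = -221*(1 + 5*17) = -221*(1 + 85) = -221*86 = -13*1462 = -19006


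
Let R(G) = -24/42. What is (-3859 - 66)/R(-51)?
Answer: 27475/4 ≈ 6868.8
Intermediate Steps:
R(G) = -4/7 (R(G) = -24*1/42 = -4/7)
(-3859 - 66)/R(-51) = (-3859 - 66)/(-4/7) = -3925*(-7/4) = 27475/4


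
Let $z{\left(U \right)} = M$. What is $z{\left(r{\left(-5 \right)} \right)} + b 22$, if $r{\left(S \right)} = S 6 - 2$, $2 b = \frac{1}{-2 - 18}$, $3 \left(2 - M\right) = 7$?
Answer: $- \frac{53}{60} \approx -0.88333$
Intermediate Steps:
$M = - \frac{1}{3}$ ($M = 2 - \frac{7}{3} = - \frac{1}{3} \approx -0.33333$)
$b = - \frac{1}{40}$ ($b = \frac{1}{2 \left(-2 - 18\right)} = \frac{1}{2 \left(-20\right)} = \frac{1}{2} \left(- \frac{1}{20}\right) = - \frac{1}{40} \approx -0.025$)
$r{\left(S \right)} = -2 + 6 S$ ($r{\left(S \right)} = 6 S - 2 = -2 + 6 S$)
$z{\left(U \right)} = - \frac{1}{3}$
$z{\left(r{\left(-5 \right)} \right)} + b 22 = - \frac{1}{3} - \frac{11}{20} = - \frac{53}{60}$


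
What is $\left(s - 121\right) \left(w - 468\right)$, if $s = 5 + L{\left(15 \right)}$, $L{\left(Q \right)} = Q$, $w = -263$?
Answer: $73831$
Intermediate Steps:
$s = 20$ ($s = 5 + 15 = 20$)
$\left(s - 121\right) \left(w - 468\right) = \left(20 - 121\right) \left(-263 - 468\right) = \left(-101\right) \left(-731\right) = 73831$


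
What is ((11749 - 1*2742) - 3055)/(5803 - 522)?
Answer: 5952/5281 ≈ 1.1271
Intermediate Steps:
((11749 - 1*2742) - 3055)/(5803 - 522) = ((11749 - 2742) - 3055)/5281 = (9007 - 3055)*(1/5281) = 5952*(1/5281) = 5952/5281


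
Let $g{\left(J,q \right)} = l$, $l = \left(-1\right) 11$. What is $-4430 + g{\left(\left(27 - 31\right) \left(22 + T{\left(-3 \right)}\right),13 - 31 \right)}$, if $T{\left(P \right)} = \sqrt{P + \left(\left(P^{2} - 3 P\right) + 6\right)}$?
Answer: $-4441$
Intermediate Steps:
$T{\left(P \right)} = \sqrt{6 + P^{2} - 2 P}$ ($T{\left(P \right)} = \sqrt{P + \left(6 + P^{2} - 3 P\right)} = \sqrt{6 + P^{2} - 2 P}$)
$l = -11$
$g{\left(J,q \right)} = -11$
$-4430 + g{\left(\left(27 - 31\right) \left(22 + T{\left(-3 \right)}\right),13 - 31 \right)} = -4430 - 11 = -4441$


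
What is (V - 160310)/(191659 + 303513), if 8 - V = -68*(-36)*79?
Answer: -176847/247586 ≈ -0.71428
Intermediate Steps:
V = -193384 (V = 8 - (-68*(-36))*79 = 8 - 2448*79 = 8 - 1*193392 = 8 - 193392 = -193384)
(V - 160310)/(191659 + 303513) = (-193384 - 160310)/(191659 + 303513) = -353694/495172 = -353694*1/495172 = -176847/247586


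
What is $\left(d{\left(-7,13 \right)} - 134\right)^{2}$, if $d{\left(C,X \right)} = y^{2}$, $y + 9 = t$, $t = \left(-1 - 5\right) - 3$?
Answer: $36100$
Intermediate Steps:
$t = -9$ ($t = -6 - 3 = -9$)
$y = -18$ ($y = -9 - 9 = -18$)
$d{\left(C,X \right)} = 324$ ($d{\left(C,X \right)} = \left(-18\right)^{2} = 324$)
$\left(d{\left(-7,13 \right)} - 134\right)^{2} = \left(324 - 134\right)^{2} = 190^{2} = 36100$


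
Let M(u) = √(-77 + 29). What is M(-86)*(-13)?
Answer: -52*I*√3 ≈ -90.067*I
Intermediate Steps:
M(u) = 4*I*√3 (M(u) = √(-48) = 4*I*√3)
M(-86)*(-13) = (4*I*√3)*(-13) = -52*I*√3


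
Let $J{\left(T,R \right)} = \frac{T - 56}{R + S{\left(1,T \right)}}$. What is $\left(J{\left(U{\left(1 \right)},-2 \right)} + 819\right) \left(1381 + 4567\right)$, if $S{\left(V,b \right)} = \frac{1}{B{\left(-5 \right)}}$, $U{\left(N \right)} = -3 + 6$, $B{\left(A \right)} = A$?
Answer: $\frac{55161752}{11} \approx 5.0147 \cdot 10^{6}$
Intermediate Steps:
$U{\left(N \right)} = 3$
$S{\left(V,b \right)} = - \frac{1}{5}$ ($S{\left(V,b \right)} = \frac{1}{-5} = - \frac{1}{5}$)
$J{\left(T,R \right)} = \frac{-56 + T}{- \frac{1}{5} + R}$ ($J{\left(T,R \right)} = \frac{T - 56}{R - \frac{1}{5}} = \frac{-56 + T}{- \frac{1}{5} + R}$)
$\left(J{\left(U{\left(1 \right)},-2 \right)} + 819\right) \left(1381 + 4567\right) = \left(\frac{5 \left(-56 + 3\right)}{-1 + 5 \left(-2\right)} + 819\right) \left(1381 + 4567\right) = \left(5 \frac{1}{-1 - 10} \left(-53\right) + 819\right) 5948 = \left(5 \frac{1}{-11} \left(-53\right) + 819\right) 5948 = \left(5 \left(- \frac{1}{11}\right) \left(-53\right) + 819\right) 5948 = \left(\frac{265}{11} + 819\right) 5948 = \frac{9274}{11} \cdot 5948 = \frac{55161752}{11}$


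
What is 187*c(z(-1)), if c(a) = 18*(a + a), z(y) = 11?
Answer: 74052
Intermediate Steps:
c(a) = 36*a (c(a) = 18*(2*a) = 36*a)
187*c(z(-1)) = 187*(36*11) = 187*396 = 74052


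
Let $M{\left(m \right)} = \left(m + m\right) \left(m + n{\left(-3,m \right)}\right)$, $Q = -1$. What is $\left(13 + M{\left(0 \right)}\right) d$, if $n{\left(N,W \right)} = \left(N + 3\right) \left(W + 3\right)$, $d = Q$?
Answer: $-13$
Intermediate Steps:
$d = -1$
$n{\left(N,W \right)} = \left(3 + N\right) \left(3 + W\right)$
$M{\left(m \right)} = 2 m^{2}$ ($M{\left(m \right)} = \left(m + m\right) \left(m + \left(9 + 3 \left(-3\right) + 3 m - 3 m\right)\right) = 2 m \left(m + \left(9 - 9 + 3 m - 3 m\right)\right) = 2 m \left(m + 0\right) = 2 m m = 2 m^{2}$)
$\left(13 + M{\left(0 \right)}\right) d = \left(13 + 2 \cdot 0^{2}\right) \left(-1\right) = \left(13 + 2 \cdot 0\right) \left(-1\right) = \left(13 + 0\right) \left(-1\right) = 13 \left(-1\right) = -13$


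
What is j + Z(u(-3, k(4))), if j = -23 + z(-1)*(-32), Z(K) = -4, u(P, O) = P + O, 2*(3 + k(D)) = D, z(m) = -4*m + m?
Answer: -123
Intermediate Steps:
z(m) = -3*m
k(D) = -3 + D/2
u(P, O) = O + P
j = -119 (j = -23 - 3*(-1)*(-32) = -23 + 3*(-32) = -23 - 96 = -119)
j + Z(u(-3, k(4))) = -119 - 4 = -123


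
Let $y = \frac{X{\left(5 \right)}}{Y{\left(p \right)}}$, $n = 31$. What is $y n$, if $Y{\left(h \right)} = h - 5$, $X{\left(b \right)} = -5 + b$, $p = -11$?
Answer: $0$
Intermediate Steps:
$Y{\left(h \right)} = -5 + h$ ($Y{\left(h \right)} = h - 5 = -5 + h$)
$y = 0$ ($y = \frac{-5 + 5}{-5 - 11} = \frac{0}{-16} = 0 \left(- \frac{1}{16}\right) = 0$)
$y n = 0 \cdot 31 = 0$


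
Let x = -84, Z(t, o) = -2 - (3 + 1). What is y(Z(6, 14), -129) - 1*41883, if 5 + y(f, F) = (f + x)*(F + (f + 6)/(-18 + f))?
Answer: -30278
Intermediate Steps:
Z(t, o) = -6 (Z(t, o) = -2 - 1*4 = -2 - 4 = -6)
y(f, F) = -5 + (-84 + f)*(F + (6 + f)/(-18 + f)) (y(f, F) = -5 + (f - 84)*(F + (f + 6)/(-18 + f)) = -5 + (-84 + f)*(F + (6 + f)/(-18 + f)))
y(Z(6, 14), -129) - 1*41883 = (-414 + (-6)² - 83*(-6) + 1512*(-129) - 129*(-6)² - 102*(-129)*(-6))/(-18 - 6) - 1*41883 = (-414 + 36 + 498 - 195048 - 129*36 - 78948)/(-24) - 41883 = -(-414 + 36 + 498 - 195048 - 4644 - 78948)/24 - 41883 = -1/24*(-278520) - 41883 = 11605 - 41883 = -30278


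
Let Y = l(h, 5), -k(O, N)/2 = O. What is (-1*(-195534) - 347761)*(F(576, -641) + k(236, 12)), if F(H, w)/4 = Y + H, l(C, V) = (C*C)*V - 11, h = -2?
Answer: -284360036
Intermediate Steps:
k(O, N) = -2*O
l(C, V) = -11 + V*C**2 (l(C, V) = C**2*V - 11 = V*C**2 - 11 = -11 + V*C**2)
Y = 9 (Y = -11 + 5*(-2)**2 = -11 + 5*4 = -11 + 20 = 9)
F(H, w) = 36 + 4*H (F(H, w) = 4*(9 + H) = 36 + 4*H)
(-1*(-195534) - 347761)*(F(576, -641) + k(236, 12)) = (-1*(-195534) - 347761)*((36 + 4*576) - 2*236) = (195534 - 347761)*((36 + 2304) - 472) = -152227*(2340 - 472) = -152227*1868 = -284360036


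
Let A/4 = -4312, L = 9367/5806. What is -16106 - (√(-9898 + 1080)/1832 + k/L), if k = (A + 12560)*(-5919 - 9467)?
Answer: -418935136710/9367 - I*√8818/1832 ≈ -4.4725e+7 - 0.051258*I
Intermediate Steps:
L = 9367/5806 (L = 9367*(1/5806) = 9367/5806 ≈ 1.6133)
A = -17248 (A = 4*(-4312) = -17248)
k = 72129568 (k = (-17248 + 12560)*(-5919 - 9467) = -4688*(-15386) = 72129568)
-16106 - (√(-9898 + 1080)/1832 + k/L) = -16106 - (√(-9898 + 1080)/1832 + 72129568/(9367/5806)) = -16106 - (√(-8818)*(1/1832) + 72129568*(5806/9367)) = -16106 - ((I*√8818)*(1/1832) + 418784271808/9367) = -16106 - (I*√8818/1832 + 418784271808/9367) = -16106 - (418784271808/9367 + I*√8818/1832) = -16106 + (-418784271808/9367 - I*√8818/1832) = -418935136710/9367 - I*√8818/1832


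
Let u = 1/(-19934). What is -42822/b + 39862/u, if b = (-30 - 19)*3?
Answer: -38935832018/49 ≈ -7.9461e+8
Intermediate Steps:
u = -1/19934 ≈ -5.0166e-5
b = -147 (b = -49*3 = -147)
-42822/b + 39862/u = -42822/(-147) + 39862/(-1/19934) = -42822*(-1/147) + 39862*(-19934) = 14274/49 - 794609108 = -38935832018/49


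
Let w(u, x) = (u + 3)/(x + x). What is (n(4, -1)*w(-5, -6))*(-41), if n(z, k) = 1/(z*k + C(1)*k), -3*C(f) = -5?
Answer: 41/34 ≈ 1.2059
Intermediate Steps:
C(f) = 5/3 (C(f) = -⅓*(-5) = 5/3)
w(u, x) = (3 + u)/(2*x) (w(u, x) = (3 + u)/((2*x)) = (3 + u)*(1/(2*x)) = (3 + u)/(2*x))
n(z, k) = 1/(5*k/3 + k*z) (n(z, k) = 1/(z*k + 5*k/3) = 1/(k*z + 5*k/3) = 1/(5*k/3 + k*z))
(n(4, -1)*w(-5, -6))*(-41) = ((3/(-1*(5 + 3*4)))*((½)*(3 - 5)/(-6)))*(-41) = ((3*(-1)/(5 + 12))*((½)*(-⅙)*(-2)))*(-41) = ((3*(-1)/17)*(⅙))*(-41) = ((3*(-1)*(1/17))*(⅙))*(-41) = -3/17*⅙*(-41) = -1/34*(-41) = 41/34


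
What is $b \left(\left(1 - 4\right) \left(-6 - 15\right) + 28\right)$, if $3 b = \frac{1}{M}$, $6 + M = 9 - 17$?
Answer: $- \frac{13}{6} \approx -2.1667$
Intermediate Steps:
$M = -14$ ($M = -6 + \left(9 - 17\right) = -6 - 8 = -14$)
$b = - \frac{1}{42}$ ($b = \frac{1}{3 \left(-14\right)} = \frac{1}{3} \left(- \frac{1}{14}\right) = - \frac{1}{42} \approx -0.02381$)
$b \left(\left(1 - 4\right) \left(-6 - 15\right) + 28\right) = - \frac{\left(1 - 4\right) \left(-6 - 15\right) + 28}{42} = - \frac{\left(-3\right) \left(-21\right) + 28}{42} = - \frac{63 + 28}{42} = \left(- \frac{1}{42}\right) 91 = - \frac{13}{6}$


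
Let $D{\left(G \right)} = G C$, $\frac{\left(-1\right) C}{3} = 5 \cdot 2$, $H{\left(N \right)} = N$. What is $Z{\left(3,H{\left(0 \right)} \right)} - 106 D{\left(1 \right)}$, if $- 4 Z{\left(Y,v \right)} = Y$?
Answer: $\frac{12717}{4} \approx 3179.3$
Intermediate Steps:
$Z{\left(Y,v \right)} = - \frac{Y}{4}$
$C = -30$ ($C = - 3 \cdot 5 \cdot 2 = \left(-3\right) 10 = -30$)
$D{\left(G \right)} = - 30 G$ ($D{\left(G \right)} = G \left(-30\right) = - 30 G$)
$Z{\left(3,H{\left(0 \right)} \right)} - 106 D{\left(1 \right)} = \left(- \frac{1}{4}\right) 3 - 106 \left(\left(-30\right) 1\right) = - \frac{3}{4} - -3180 = - \frac{3}{4} + 3180 = \frac{12717}{4}$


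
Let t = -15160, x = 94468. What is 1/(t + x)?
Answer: 1/79308 ≈ 1.2609e-5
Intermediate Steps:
1/(t + x) = 1/(-15160 + 94468) = 1/79308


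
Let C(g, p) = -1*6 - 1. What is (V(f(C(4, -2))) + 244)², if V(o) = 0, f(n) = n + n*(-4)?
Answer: 59536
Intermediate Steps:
C(g, p) = -7 (C(g, p) = -6 - 1 = -7)
f(n) = -3*n (f(n) = n - 4*n = -3*n)
(V(f(C(4, -2))) + 244)² = (0 + 244)² = 244² = 59536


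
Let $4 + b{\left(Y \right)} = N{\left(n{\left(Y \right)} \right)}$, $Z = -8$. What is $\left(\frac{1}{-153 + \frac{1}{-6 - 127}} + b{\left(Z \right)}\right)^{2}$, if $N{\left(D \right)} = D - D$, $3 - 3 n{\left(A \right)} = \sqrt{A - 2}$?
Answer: $\frac{6647630089}{414122500} \approx 16.052$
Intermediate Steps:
$n{\left(A \right)} = 1 - \frac{\sqrt{-2 + A}}{3}$ ($n{\left(A \right)} = 1 - \frac{\sqrt{A - 2}}{3} = 1 - \frac{\sqrt{-2 + A}}{3}$)
$N{\left(D \right)} = 0$
$b{\left(Y \right)} = -4$ ($b{\left(Y \right)} = -4 + 0 = -4$)
$\left(\frac{1}{-153 + \frac{1}{-6 - 127}} + b{\left(Z \right)}\right)^{2} = \left(\frac{1}{-153 + \frac{1}{-6 - 127}} - 4\right)^{2} = \left(\frac{1}{-153 + \frac{1}{-133}} - 4\right)^{2} = \left(\frac{1}{-153 - \frac{1}{133}} - 4\right)^{2} = \left(\frac{1}{- \frac{20350}{133}} - 4\right)^{2} = \left(- \frac{133}{20350} - 4\right)^{2} = \left(- \frac{81533}{20350}\right)^{2} = \frac{6647630089}{414122500}$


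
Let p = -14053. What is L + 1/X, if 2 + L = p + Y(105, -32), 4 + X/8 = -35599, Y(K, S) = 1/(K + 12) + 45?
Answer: -466874671373/33324408 ≈ -14010.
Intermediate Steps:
Y(K, S) = 45 + 1/(12 + K) (Y(K, S) = 1/(12 + K) + 45 = 45 + 1/(12 + K))
X = -284824 (X = -32 + 8*(-35599) = -32 - 284792 = -284824)
L = -1639169/117 (L = -2 + (-14053 + (541 + 45*105)/(12 + 105)) = -2 + (-14053 + (541 + 4725)/117) = -2 + (-14053 + (1/117)*5266) = -2 + (-14053 + 5266/117) = -2 - 1638935/117 = -1639169/117 ≈ -14010.)
L + 1/X = -1639169/117 + 1/(-284824) = -1639169/117 - 1/284824 = -466874671373/33324408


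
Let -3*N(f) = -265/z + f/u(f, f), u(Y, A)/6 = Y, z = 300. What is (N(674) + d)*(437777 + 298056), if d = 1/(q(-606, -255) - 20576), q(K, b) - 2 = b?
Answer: 219638056337/1249740 ≈ 1.7575e+5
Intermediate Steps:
u(Y, A) = 6*Y
N(f) = 43/180 (N(f) = -(-265/300 + f/((6*f)))/3 = -(-265*1/300 + f*(1/(6*f)))/3 = -(-53/60 + ⅙)/3 = -⅓*(-43/60) = 43/180)
q(K, b) = 2 + b
d = -1/20829 (d = 1/((2 - 255) - 20576) = 1/(-253 - 20576) = 1/(-20829) = -1/20829 ≈ -4.8010e-5)
(N(674) + d)*(437777 + 298056) = (43/180 - 1/20829)*(437777 + 298056) = (298489/1249740)*735833 = 219638056337/1249740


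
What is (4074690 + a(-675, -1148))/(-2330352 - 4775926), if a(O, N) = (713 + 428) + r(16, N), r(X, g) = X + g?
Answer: -4074699/7106278 ≈ -0.57339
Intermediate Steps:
a(O, N) = 1157 + N (a(O, N) = (713 + 428) + (16 + N) = 1141 + (16 + N) = 1157 + N)
(4074690 + a(-675, -1148))/(-2330352 - 4775926) = (4074690 + (1157 - 1148))/(-2330352 - 4775926) = (4074690 + 9)/(-7106278) = 4074699*(-1/7106278) = -4074699/7106278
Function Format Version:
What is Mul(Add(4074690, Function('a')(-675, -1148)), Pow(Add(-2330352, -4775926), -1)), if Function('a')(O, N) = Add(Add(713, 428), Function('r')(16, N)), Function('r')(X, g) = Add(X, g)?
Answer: Rational(-4074699, 7106278) ≈ -0.57339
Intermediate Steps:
Function('a')(O, N) = Add(1157, N) (Function('a')(O, N) = Add(Add(713, 428), Add(16, N)) = Add(1141, Add(16, N)) = Add(1157, N))
Mul(Add(4074690, Function('a')(-675, -1148)), Pow(Add(-2330352, -4775926), -1)) = Mul(Add(4074690, Add(1157, -1148)), Pow(Add(-2330352, -4775926), -1)) = Mul(Add(4074690, 9), Pow(-7106278, -1)) = Mul(4074699, Rational(-1, 7106278)) = Rational(-4074699, 7106278)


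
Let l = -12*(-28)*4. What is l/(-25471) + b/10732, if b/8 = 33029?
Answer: 1678957366/68338693 ≈ 24.568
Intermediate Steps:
b = 264232 (b = 8*33029 = 264232)
l = 1344 (l = 336*4 = 1344)
l/(-25471) + b/10732 = 1344/(-25471) + 264232/10732 = 1344*(-1/25471) + 264232*(1/10732) = -1344/25471 + 66058/2683 = 1678957366/68338693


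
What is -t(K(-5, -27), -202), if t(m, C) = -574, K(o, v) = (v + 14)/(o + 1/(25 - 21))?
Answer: 574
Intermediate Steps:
K(o, v) = (14 + v)/(¼ + o) (K(o, v) = (14 + v)/(o + 1/4) = (14 + v)/(o + ¼) = (14 + v)/(¼ + o))
-t(K(-5, -27), -202) = -1*(-574) = 574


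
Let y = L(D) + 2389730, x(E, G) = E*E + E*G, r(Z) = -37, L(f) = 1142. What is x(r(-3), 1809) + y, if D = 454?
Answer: 2325308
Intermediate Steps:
x(E, G) = E² + E*G
y = 2390872 (y = 1142 + 2389730 = 2390872)
x(r(-3), 1809) + y = -37*(-37 + 1809) + 2390872 = -37*1772 + 2390872 = -65564 + 2390872 = 2325308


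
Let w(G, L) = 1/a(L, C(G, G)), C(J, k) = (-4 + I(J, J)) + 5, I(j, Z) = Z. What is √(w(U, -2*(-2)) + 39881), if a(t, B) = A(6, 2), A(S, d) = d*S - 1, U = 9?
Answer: 2*√1206403/11 ≈ 199.70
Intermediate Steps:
A(S, d) = -1 + S*d (A(S, d) = S*d - 1 = -1 + S*d)
C(J, k) = 1 + J (C(J, k) = (-4 + J) + 5 = 1 + J)
a(t, B) = 11 (a(t, B) = -1 + 6*2 = -1 + 12 = 11)
w(G, L) = 1/11
√(w(U, -2*(-2)) + 39881) = √(1/11 + 39881) = √(438692/11) = 2*√1206403/11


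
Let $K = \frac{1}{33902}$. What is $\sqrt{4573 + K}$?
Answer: $\frac{3 \sqrt{583995275666}}{33902} \approx 67.624$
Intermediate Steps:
$K = \frac{1}{33902} \approx 2.9497 \cdot 10^{-5}$
$\sqrt{4573 + K} = \sqrt{4573 + \frac{1}{33902}} = \sqrt{\frac{155033847}{33902}} = \frac{3 \sqrt{583995275666}}{33902}$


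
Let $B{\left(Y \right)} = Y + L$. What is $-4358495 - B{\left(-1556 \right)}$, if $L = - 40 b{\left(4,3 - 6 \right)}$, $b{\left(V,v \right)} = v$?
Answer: $-4357059$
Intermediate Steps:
$L = 120$ ($L = - 40 \left(3 - 6\right) = \left(-40\right) \left(-3\right) = 120$)
$B{\left(Y \right)} = 120 + Y$ ($B{\left(Y \right)} = Y + 120 = 120 + Y$)
$-4358495 - B{\left(-1556 \right)} = -4358495 - \left(120 - 1556\right) = -4358495 - -1436 = -4358495 + 1436 = -4357059$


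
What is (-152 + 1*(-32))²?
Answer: 33856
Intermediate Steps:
(-152 + 1*(-32))² = (-152 - 32)² = (-184)² = 33856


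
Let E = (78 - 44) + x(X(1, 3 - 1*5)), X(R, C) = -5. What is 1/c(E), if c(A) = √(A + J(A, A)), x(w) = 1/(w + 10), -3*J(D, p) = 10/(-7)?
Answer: √382305/3641 ≈ 0.16982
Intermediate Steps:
J(D, p) = 10/21 (J(D, p) = -10/(3*(-7)) = -10*(-1)/(3*7) = -⅓*(-10/7) = 10/21)
x(w) = 1/(10 + w)
E = 171/5 (E = (78 - 44) + 1/(10 - 5) = 34 + 1/5 = 34 + ⅕ = 171/5 ≈ 34.200)
c(A) = √(10/21 + A) (c(A) = √(A + 10/21) = √(10/21 + A))
1/c(E) = 1/(√(210 + 441*(171/5))/21) = 1/(√(210 + 75411/5)/21) = 1/(√(76461/5)/21) = 1/((√382305/5)/21) = 1/(√382305/105) = √382305/3641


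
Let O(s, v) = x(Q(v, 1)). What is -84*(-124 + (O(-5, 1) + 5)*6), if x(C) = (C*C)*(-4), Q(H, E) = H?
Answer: 9912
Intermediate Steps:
x(C) = -4*C² (x(C) = C²*(-4) = -4*C²)
O(s, v) = -4*v²
-84*(-124 + (O(-5, 1) + 5)*6) = -84*(-124 + (-4*1² + 5)*6) = -84*(-124 + (-4*1 + 5)*6) = -84*(-124 + (-4 + 5)*6) = -84*(-124 + 1*6) = -84*(-124 + 6) = -84*(-118) = 9912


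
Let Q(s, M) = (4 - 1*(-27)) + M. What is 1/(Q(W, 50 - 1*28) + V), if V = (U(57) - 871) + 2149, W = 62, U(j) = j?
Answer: 1/1388 ≈ 0.00072046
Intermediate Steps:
Q(s, M) = 31 + M (Q(s, M) = (4 + 27) + M = 31 + M)
V = 1335 (V = (57 - 871) + 2149 = -814 + 2149 = 1335)
1/(Q(W, 50 - 1*28) + V) = 1/((31 + (50 - 1*28)) + 1335) = 1/((31 + (50 - 28)) + 1335) = 1/((31 + 22) + 1335) = 1/(53 + 1335) = 1/1388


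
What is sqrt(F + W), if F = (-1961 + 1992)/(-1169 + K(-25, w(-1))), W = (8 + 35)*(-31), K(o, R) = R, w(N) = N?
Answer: I*sqrt(202753330)/390 ≈ 36.511*I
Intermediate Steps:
W = -1333 (W = 43*(-31) = -1333)
F = -31/1170 (F = (-1961 + 1992)/(-1169 - 1) = 31/(-1170) = 31*(-1/1170) = -31/1170 ≈ -0.026496)
sqrt(F + W) = sqrt(-31/1170 - 1333) = sqrt(-1559641/1170) = I*sqrt(202753330)/390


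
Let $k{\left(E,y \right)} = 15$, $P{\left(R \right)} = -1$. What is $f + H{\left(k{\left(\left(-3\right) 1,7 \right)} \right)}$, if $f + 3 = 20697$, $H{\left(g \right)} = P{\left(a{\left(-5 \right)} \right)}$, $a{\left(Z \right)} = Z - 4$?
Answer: $20693$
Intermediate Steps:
$a{\left(Z \right)} = -4 + Z$ ($a{\left(Z \right)} = Z - 4 = -4 + Z$)
$H{\left(g \right)} = -1$
$f = 20694$ ($f = -3 + 20697 = 20694$)
$f + H{\left(k{\left(\left(-3\right) 1,7 \right)} \right)} = 20694 - 1 = 20693$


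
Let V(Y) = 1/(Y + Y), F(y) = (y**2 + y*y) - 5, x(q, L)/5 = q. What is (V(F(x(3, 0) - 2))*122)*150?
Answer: 3050/111 ≈ 27.477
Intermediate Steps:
x(q, L) = 5*q
F(y) = -5 + 2*y**2 (F(y) = (y**2 + y**2) - 5 = 2*y**2 - 5 = -5 + 2*y**2)
V(Y) = 1/(2*Y)
(V(F(x(3, 0) - 2))*122)*150 = ((1/(2*(-5 + 2*(5*3 - 2)**2)))*122)*150 = ((1/(2*(-5 + 2*(15 - 2)**2)))*122)*150 = ((1/(2*(-5 + 2*13**2)))*122)*150 = ((1/(2*(-5 + 2*169)))*122)*150 = ((1/(2*(-5 + 338)))*122)*150 = (((1/2)/333)*122)*150 = (((1/2)*(1/333))*122)*150 = ((1/666)*122)*150 = (61/333)*150 = 3050/111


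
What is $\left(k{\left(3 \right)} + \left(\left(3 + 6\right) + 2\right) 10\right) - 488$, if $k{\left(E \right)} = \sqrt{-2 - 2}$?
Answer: $-378 + 2 i \approx -378.0 + 2.0 i$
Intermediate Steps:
$k{\left(E \right)} = 2 i$ ($k{\left(E \right)} = \sqrt{-4} = 2 i$)
$\left(k{\left(3 \right)} + \left(\left(3 + 6\right) + 2\right) 10\right) - 488 = \left(2 i + \left(\left(3 + 6\right) + 2\right) 10\right) - 488 = \left(2 i + \left(9 + 2\right) 10\right) - 488 = \left(2 i + 11 \cdot 10\right) - 488 = \left(2 i + 110\right) - 488 = \left(110 + 2 i\right) - 488 = -378 + 2 i$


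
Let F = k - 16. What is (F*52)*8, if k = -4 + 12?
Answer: -3328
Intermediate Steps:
k = 8
F = -8 (F = 8 - 16 = -8)
(F*52)*8 = -8*52*8 = -416*8 = -3328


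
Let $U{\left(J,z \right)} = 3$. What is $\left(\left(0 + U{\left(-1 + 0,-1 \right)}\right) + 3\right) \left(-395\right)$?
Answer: $-2370$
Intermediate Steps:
$\left(\left(0 + U{\left(-1 + 0,-1 \right)}\right) + 3\right) \left(-395\right) = \left(\left(0 + 3\right) + 3\right) \left(-395\right) = \left(3 + 3\right) \left(-395\right) = 6 \left(-395\right) = -2370$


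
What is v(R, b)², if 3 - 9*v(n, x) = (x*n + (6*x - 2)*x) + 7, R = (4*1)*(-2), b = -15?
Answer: 2262016/81 ≈ 27926.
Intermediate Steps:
R = -8 (R = 4*(-2) = -8)
v(n, x) = -4/9 - n*x/9 - x*(-2 + 6*x)/9 (v(n, x) = ⅓ - ((x*n + (6*x - 2)*x) + 7)/9 = ⅓ - ((n*x + (-2 + 6*x)*x) + 7)/9 = ⅓ - ((n*x + x*(-2 + 6*x)) + 7)/9 = ⅓ - (7 + n*x + x*(-2 + 6*x))/9 = ⅓ + (-7/9 - n*x/9 - x*(-2 + 6*x)/9) = -4/9 - n*x/9 - x*(-2 + 6*x)/9)
v(R, b)² = (-4/9 - ⅔*(-15)² + (2/9)*(-15) - ⅑*(-8)*(-15))² = (-4/9 - ⅔*225 - 10/3 - 40/3)² = (-4/9 - 150 - 10/3 - 40/3)² = (-1504/9)² = 2262016/81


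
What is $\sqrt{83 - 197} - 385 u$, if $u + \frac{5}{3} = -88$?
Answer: $\frac{103565}{3} + i \sqrt{114} \approx 34522.0 + 10.677 i$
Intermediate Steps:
$u = - \frac{269}{3}$ ($u = - \frac{5}{3} - 88 = - \frac{269}{3} \approx -89.667$)
$\sqrt{83 - 197} - 385 u = \sqrt{83 - 197} - - \frac{103565}{3} = \sqrt{-114} + \frac{103565}{3} = i \sqrt{114} + \frac{103565}{3} = \frac{103565}{3} + i \sqrt{114}$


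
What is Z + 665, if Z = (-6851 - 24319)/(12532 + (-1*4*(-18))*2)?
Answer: 4199185/6338 ≈ 662.54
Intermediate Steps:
Z = -15585/6338 (Z = -31170/(12532 - 4*(-18)*2) = -31170/(12532 + 72*2) = -31170/(12532 + 144) = -31170/12676 = -31170*1/12676 = -15585/6338 ≈ -2.4590)
Z + 665 = -15585/6338 + 665 = 4199185/6338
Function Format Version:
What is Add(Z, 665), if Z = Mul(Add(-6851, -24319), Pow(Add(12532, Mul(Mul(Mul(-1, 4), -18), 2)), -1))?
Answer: Rational(4199185, 6338) ≈ 662.54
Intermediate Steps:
Z = Rational(-15585, 6338) (Z = Mul(-31170, Pow(Add(12532, Mul(Mul(-4, -18), 2)), -1)) = Mul(-31170, Pow(Add(12532, Mul(72, 2)), -1)) = Mul(-31170, Pow(Add(12532, 144), -1)) = Mul(-31170, Pow(12676, -1)) = Mul(-31170, Rational(1, 12676)) = Rational(-15585, 6338) ≈ -2.4590)
Add(Z, 665) = Add(Rational(-15585, 6338), 665) = Rational(4199185, 6338)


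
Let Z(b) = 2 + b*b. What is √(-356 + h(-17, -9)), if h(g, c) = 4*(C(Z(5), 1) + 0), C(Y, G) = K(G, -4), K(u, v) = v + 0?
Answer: 2*I*√93 ≈ 19.287*I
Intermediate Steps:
Z(b) = 2 + b²
K(u, v) = v
C(Y, G) = -4
h(g, c) = -16 (h(g, c) = 4*(-4 + 0) = 4*(-4) = -16)
√(-356 + h(-17, -9)) = √(-356 - 16) = √(-372) = 2*I*√93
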